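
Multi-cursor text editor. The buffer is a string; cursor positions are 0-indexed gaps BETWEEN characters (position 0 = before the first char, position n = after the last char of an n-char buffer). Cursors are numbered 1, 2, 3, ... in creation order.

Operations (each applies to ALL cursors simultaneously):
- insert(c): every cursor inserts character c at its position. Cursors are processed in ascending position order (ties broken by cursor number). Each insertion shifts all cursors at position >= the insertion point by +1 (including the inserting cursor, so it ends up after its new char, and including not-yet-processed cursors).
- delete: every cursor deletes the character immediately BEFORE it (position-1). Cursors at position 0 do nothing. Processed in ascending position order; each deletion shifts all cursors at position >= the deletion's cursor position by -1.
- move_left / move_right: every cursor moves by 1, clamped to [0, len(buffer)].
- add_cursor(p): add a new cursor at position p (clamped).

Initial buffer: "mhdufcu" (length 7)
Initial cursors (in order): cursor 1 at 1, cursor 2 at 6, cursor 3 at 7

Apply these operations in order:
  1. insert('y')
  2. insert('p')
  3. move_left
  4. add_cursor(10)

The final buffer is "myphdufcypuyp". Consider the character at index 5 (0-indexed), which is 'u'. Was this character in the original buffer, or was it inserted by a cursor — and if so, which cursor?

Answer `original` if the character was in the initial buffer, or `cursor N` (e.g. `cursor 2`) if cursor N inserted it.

After op 1 (insert('y')): buffer="myhdufcyuy" (len 10), cursors c1@2 c2@8 c3@10, authorship .1.....2.3
After op 2 (insert('p')): buffer="myphdufcypuyp" (len 13), cursors c1@3 c2@10 c3@13, authorship .11.....22.33
After op 3 (move_left): buffer="myphdufcypuyp" (len 13), cursors c1@2 c2@9 c3@12, authorship .11.....22.33
After op 4 (add_cursor(10)): buffer="myphdufcypuyp" (len 13), cursors c1@2 c2@9 c4@10 c3@12, authorship .11.....22.33
Authorship (.=original, N=cursor N): . 1 1 . . . . . 2 2 . 3 3
Index 5: author = original

Answer: original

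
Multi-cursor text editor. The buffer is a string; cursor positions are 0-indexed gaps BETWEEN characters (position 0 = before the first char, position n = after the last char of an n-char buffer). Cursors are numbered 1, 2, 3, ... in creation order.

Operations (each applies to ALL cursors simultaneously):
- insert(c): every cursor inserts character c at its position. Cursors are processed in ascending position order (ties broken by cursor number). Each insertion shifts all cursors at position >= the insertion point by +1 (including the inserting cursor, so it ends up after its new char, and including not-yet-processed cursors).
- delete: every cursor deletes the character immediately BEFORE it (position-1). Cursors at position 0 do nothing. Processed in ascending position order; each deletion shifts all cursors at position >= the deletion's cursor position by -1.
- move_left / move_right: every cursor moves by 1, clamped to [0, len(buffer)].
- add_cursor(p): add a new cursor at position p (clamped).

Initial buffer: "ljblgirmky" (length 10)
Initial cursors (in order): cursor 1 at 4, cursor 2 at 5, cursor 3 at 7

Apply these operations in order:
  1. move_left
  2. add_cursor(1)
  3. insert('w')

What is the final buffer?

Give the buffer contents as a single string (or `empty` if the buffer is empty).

Answer: lwjbwlwgiwrmky

Derivation:
After op 1 (move_left): buffer="ljblgirmky" (len 10), cursors c1@3 c2@4 c3@6, authorship ..........
After op 2 (add_cursor(1)): buffer="ljblgirmky" (len 10), cursors c4@1 c1@3 c2@4 c3@6, authorship ..........
After op 3 (insert('w')): buffer="lwjbwlwgiwrmky" (len 14), cursors c4@2 c1@5 c2@7 c3@10, authorship .4..1.2..3....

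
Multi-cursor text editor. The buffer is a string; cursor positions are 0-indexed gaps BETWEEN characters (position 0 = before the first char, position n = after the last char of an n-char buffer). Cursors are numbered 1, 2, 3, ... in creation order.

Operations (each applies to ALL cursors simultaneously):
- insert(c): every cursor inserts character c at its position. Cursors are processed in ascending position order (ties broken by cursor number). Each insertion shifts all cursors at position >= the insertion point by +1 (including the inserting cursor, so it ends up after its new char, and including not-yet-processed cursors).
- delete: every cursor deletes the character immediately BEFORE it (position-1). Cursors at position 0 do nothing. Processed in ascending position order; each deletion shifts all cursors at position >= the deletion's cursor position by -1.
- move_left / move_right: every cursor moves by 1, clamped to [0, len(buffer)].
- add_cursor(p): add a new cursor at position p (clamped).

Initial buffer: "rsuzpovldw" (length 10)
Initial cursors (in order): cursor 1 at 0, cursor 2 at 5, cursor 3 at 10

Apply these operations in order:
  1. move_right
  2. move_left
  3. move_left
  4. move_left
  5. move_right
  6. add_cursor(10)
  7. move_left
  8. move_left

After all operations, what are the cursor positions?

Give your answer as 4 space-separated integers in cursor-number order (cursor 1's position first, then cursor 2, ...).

After op 1 (move_right): buffer="rsuzpovldw" (len 10), cursors c1@1 c2@6 c3@10, authorship ..........
After op 2 (move_left): buffer="rsuzpovldw" (len 10), cursors c1@0 c2@5 c3@9, authorship ..........
After op 3 (move_left): buffer="rsuzpovldw" (len 10), cursors c1@0 c2@4 c3@8, authorship ..........
After op 4 (move_left): buffer="rsuzpovldw" (len 10), cursors c1@0 c2@3 c3@7, authorship ..........
After op 5 (move_right): buffer="rsuzpovldw" (len 10), cursors c1@1 c2@4 c3@8, authorship ..........
After op 6 (add_cursor(10)): buffer="rsuzpovldw" (len 10), cursors c1@1 c2@4 c3@8 c4@10, authorship ..........
After op 7 (move_left): buffer="rsuzpovldw" (len 10), cursors c1@0 c2@3 c3@7 c4@9, authorship ..........
After op 8 (move_left): buffer="rsuzpovldw" (len 10), cursors c1@0 c2@2 c3@6 c4@8, authorship ..........

Answer: 0 2 6 8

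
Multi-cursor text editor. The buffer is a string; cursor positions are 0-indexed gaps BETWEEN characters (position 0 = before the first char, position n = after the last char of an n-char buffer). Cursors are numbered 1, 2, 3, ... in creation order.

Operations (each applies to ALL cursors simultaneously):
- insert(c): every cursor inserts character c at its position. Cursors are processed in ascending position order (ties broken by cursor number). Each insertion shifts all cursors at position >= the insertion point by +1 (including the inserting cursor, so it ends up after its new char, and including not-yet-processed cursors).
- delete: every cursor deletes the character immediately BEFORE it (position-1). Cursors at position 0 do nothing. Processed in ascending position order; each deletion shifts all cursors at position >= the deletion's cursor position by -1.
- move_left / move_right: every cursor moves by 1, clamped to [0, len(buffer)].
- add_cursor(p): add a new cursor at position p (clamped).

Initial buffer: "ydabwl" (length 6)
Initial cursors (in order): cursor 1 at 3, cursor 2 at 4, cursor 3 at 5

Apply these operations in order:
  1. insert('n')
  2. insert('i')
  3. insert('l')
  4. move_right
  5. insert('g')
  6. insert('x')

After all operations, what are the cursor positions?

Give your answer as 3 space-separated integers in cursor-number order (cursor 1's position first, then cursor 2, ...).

After op 1 (insert('n')): buffer="ydanbnwnl" (len 9), cursors c1@4 c2@6 c3@8, authorship ...1.2.3.
After op 2 (insert('i')): buffer="ydanibniwnil" (len 12), cursors c1@5 c2@8 c3@11, authorship ...11.22.33.
After op 3 (insert('l')): buffer="ydanilbnilwnill" (len 15), cursors c1@6 c2@10 c3@14, authorship ...111.222.333.
After op 4 (move_right): buffer="ydanilbnilwnill" (len 15), cursors c1@7 c2@11 c3@15, authorship ...111.222.333.
After op 5 (insert('g')): buffer="ydanilbgnilwgnillg" (len 18), cursors c1@8 c2@13 c3@18, authorship ...111.1222.2333.3
After op 6 (insert('x')): buffer="ydanilbgxnilwgxnillgx" (len 21), cursors c1@9 c2@15 c3@21, authorship ...111.11222.22333.33

Answer: 9 15 21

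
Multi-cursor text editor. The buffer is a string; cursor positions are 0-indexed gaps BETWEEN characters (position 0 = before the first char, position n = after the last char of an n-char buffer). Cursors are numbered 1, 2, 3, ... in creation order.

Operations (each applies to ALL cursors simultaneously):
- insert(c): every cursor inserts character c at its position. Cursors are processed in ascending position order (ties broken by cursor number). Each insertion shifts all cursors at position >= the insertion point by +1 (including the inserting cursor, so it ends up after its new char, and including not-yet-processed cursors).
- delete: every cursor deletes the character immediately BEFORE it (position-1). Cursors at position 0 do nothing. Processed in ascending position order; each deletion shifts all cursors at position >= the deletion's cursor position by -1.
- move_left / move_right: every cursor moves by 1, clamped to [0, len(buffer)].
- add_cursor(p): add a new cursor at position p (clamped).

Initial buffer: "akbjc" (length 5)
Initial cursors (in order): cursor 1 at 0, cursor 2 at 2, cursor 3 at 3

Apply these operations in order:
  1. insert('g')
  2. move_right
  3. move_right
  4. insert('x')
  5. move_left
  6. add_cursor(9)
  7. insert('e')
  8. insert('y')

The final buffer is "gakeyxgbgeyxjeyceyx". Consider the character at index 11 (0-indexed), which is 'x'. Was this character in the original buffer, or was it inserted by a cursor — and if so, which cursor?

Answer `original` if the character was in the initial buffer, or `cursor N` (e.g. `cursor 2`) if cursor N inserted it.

Answer: cursor 2

Derivation:
After op 1 (insert('g')): buffer="gakgbgjc" (len 8), cursors c1@1 c2@4 c3@6, authorship 1..2.3..
After op 2 (move_right): buffer="gakgbgjc" (len 8), cursors c1@2 c2@5 c3@7, authorship 1..2.3..
After op 3 (move_right): buffer="gakgbgjc" (len 8), cursors c1@3 c2@6 c3@8, authorship 1..2.3..
After op 4 (insert('x')): buffer="gakxgbgxjcx" (len 11), cursors c1@4 c2@8 c3@11, authorship 1..12.32..3
After op 5 (move_left): buffer="gakxgbgxjcx" (len 11), cursors c1@3 c2@7 c3@10, authorship 1..12.32..3
After op 6 (add_cursor(9)): buffer="gakxgbgxjcx" (len 11), cursors c1@3 c2@7 c4@9 c3@10, authorship 1..12.32..3
After op 7 (insert('e')): buffer="gakexgbgexjecex" (len 15), cursors c1@4 c2@9 c4@12 c3@14, authorship 1..112.322.4.33
After op 8 (insert('y')): buffer="gakeyxgbgeyxjeyceyx" (len 19), cursors c1@5 c2@11 c4@15 c3@18, authorship 1..1112.3222.44.333
Authorship (.=original, N=cursor N): 1 . . 1 1 1 2 . 3 2 2 2 . 4 4 . 3 3 3
Index 11: author = 2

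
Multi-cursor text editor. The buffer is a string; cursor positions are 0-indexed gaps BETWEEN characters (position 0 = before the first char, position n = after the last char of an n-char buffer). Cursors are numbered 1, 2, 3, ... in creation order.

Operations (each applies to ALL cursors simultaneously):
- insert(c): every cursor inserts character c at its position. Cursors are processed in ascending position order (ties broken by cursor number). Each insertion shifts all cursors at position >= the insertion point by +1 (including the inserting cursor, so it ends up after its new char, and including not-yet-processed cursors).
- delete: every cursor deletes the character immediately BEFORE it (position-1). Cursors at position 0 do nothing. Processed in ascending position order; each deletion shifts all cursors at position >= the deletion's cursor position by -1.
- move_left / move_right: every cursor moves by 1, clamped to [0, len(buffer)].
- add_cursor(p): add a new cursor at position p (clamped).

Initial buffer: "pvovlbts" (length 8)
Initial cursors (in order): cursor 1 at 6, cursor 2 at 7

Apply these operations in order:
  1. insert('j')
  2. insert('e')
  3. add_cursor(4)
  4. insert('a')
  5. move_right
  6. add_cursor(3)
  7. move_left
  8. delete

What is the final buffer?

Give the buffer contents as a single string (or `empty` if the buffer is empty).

After op 1 (insert('j')): buffer="pvovlbjtjs" (len 10), cursors c1@7 c2@9, authorship ......1.2.
After op 2 (insert('e')): buffer="pvovlbjetjes" (len 12), cursors c1@8 c2@11, authorship ......11.22.
After op 3 (add_cursor(4)): buffer="pvovlbjetjes" (len 12), cursors c3@4 c1@8 c2@11, authorship ......11.22.
After op 4 (insert('a')): buffer="pvovalbjeatjeas" (len 15), cursors c3@5 c1@10 c2@14, authorship ....3..111.222.
After op 5 (move_right): buffer="pvovalbjeatjeas" (len 15), cursors c3@6 c1@11 c2@15, authorship ....3..111.222.
After op 6 (add_cursor(3)): buffer="pvovalbjeatjeas" (len 15), cursors c4@3 c3@6 c1@11 c2@15, authorship ....3..111.222.
After op 7 (move_left): buffer="pvovalbjeatjeas" (len 15), cursors c4@2 c3@5 c1@10 c2@14, authorship ....3..111.222.
After op 8 (delete): buffer="povlbjetjes" (len 11), cursors c4@1 c3@3 c1@7 c2@10, authorship .....11.22.

Answer: povlbjetjes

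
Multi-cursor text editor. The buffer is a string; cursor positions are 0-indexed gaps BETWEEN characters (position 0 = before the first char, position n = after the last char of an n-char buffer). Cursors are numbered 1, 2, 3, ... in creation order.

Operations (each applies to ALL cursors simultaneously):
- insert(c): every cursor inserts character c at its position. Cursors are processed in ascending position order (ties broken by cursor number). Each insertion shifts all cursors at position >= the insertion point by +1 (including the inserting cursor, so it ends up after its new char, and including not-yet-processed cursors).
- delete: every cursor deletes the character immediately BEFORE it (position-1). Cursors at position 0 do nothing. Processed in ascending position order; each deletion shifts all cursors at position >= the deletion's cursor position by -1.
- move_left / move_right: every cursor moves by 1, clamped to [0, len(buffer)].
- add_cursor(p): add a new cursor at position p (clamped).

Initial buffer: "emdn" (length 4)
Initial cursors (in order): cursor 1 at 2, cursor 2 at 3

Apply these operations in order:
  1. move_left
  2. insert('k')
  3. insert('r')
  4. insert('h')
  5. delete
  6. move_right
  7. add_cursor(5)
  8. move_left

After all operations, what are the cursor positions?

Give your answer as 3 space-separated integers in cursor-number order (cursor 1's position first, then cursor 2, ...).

Answer: 3 6 4

Derivation:
After op 1 (move_left): buffer="emdn" (len 4), cursors c1@1 c2@2, authorship ....
After op 2 (insert('k')): buffer="ekmkdn" (len 6), cursors c1@2 c2@4, authorship .1.2..
After op 3 (insert('r')): buffer="ekrmkrdn" (len 8), cursors c1@3 c2@6, authorship .11.22..
After op 4 (insert('h')): buffer="ekrhmkrhdn" (len 10), cursors c1@4 c2@8, authorship .111.222..
After op 5 (delete): buffer="ekrmkrdn" (len 8), cursors c1@3 c2@6, authorship .11.22..
After op 6 (move_right): buffer="ekrmkrdn" (len 8), cursors c1@4 c2@7, authorship .11.22..
After op 7 (add_cursor(5)): buffer="ekrmkrdn" (len 8), cursors c1@4 c3@5 c2@7, authorship .11.22..
After op 8 (move_left): buffer="ekrmkrdn" (len 8), cursors c1@3 c3@4 c2@6, authorship .11.22..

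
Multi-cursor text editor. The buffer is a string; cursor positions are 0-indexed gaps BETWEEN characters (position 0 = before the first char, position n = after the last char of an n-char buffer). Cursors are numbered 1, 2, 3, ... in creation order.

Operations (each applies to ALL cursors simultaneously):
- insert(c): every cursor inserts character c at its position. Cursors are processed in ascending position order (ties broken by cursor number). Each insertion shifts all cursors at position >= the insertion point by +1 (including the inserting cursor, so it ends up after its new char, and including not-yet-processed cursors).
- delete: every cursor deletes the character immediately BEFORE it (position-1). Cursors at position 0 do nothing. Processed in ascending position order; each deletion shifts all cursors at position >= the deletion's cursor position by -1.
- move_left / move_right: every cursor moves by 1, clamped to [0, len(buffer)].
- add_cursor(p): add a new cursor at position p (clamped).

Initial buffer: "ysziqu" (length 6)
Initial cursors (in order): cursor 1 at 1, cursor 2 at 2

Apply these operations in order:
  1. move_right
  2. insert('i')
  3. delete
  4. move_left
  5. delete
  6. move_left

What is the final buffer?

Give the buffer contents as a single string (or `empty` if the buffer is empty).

After op 1 (move_right): buffer="ysziqu" (len 6), cursors c1@2 c2@3, authorship ......
After op 2 (insert('i')): buffer="ysiziiqu" (len 8), cursors c1@3 c2@5, authorship ..1.2...
After op 3 (delete): buffer="ysziqu" (len 6), cursors c1@2 c2@3, authorship ......
After op 4 (move_left): buffer="ysziqu" (len 6), cursors c1@1 c2@2, authorship ......
After op 5 (delete): buffer="ziqu" (len 4), cursors c1@0 c2@0, authorship ....
After op 6 (move_left): buffer="ziqu" (len 4), cursors c1@0 c2@0, authorship ....

Answer: ziqu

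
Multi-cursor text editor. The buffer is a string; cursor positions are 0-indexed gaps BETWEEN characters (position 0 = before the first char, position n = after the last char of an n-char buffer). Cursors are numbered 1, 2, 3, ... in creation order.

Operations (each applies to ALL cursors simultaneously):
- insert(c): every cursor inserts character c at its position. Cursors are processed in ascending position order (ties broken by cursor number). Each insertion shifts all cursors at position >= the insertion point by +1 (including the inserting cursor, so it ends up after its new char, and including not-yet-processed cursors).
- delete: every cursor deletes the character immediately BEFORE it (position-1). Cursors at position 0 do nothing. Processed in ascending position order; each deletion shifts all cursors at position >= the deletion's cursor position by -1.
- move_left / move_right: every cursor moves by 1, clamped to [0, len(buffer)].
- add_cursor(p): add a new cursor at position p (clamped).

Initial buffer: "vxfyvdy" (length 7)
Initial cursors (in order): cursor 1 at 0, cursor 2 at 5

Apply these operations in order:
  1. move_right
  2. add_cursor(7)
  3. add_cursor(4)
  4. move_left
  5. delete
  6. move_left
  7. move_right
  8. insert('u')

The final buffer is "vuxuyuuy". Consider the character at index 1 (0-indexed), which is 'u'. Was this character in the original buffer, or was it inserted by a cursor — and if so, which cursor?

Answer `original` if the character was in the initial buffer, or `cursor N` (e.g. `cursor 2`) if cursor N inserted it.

After op 1 (move_right): buffer="vxfyvdy" (len 7), cursors c1@1 c2@6, authorship .......
After op 2 (add_cursor(7)): buffer="vxfyvdy" (len 7), cursors c1@1 c2@6 c3@7, authorship .......
After op 3 (add_cursor(4)): buffer="vxfyvdy" (len 7), cursors c1@1 c4@4 c2@6 c3@7, authorship .......
After op 4 (move_left): buffer="vxfyvdy" (len 7), cursors c1@0 c4@3 c2@5 c3@6, authorship .......
After op 5 (delete): buffer="vxyy" (len 4), cursors c1@0 c4@2 c2@3 c3@3, authorship ....
After op 6 (move_left): buffer="vxyy" (len 4), cursors c1@0 c4@1 c2@2 c3@2, authorship ....
After op 7 (move_right): buffer="vxyy" (len 4), cursors c1@1 c4@2 c2@3 c3@3, authorship ....
After op 8 (insert('u')): buffer="vuxuyuuy" (len 8), cursors c1@2 c4@4 c2@7 c3@7, authorship .1.4.23.
Authorship (.=original, N=cursor N): . 1 . 4 . 2 3 .
Index 1: author = 1

Answer: cursor 1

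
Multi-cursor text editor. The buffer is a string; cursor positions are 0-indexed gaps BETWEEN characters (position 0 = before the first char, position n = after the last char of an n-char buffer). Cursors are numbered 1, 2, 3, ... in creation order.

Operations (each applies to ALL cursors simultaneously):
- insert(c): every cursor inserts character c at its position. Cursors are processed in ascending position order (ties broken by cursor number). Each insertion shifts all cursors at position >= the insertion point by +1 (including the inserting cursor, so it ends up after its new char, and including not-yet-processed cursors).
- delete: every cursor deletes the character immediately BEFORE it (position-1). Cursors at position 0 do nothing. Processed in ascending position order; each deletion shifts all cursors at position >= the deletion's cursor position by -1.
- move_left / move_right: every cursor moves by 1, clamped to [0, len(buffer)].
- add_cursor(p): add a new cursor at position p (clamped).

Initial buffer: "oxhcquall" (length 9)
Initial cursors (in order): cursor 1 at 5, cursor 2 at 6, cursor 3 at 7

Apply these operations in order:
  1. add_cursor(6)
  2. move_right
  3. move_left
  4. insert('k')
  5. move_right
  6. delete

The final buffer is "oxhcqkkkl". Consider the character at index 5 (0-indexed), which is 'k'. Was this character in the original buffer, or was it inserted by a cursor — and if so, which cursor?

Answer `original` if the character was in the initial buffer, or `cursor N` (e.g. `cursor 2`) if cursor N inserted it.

After op 1 (add_cursor(6)): buffer="oxhcquall" (len 9), cursors c1@5 c2@6 c4@6 c3@7, authorship .........
After op 2 (move_right): buffer="oxhcquall" (len 9), cursors c1@6 c2@7 c4@7 c3@8, authorship .........
After op 3 (move_left): buffer="oxhcquall" (len 9), cursors c1@5 c2@6 c4@6 c3@7, authorship .........
After op 4 (insert('k')): buffer="oxhcqkukkakll" (len 13), cursors c1@6 c2@9 c4@9 c3@11, authorship .....1.24.3..
After op 5 (move_right): buffer="oxhcqkukkakll" (len 13), cursors c1@7 c2@10 c4@10 c3@12, authorship .....1.24.3..
After op 6 (delete): buffer="oxhcqkkkl" (len 9), cursors c1@6 c2@7 c4@7 c3@8, authorship .....123.
Authorship (.=original, N=cursor N): . . . . . 1 2 3 .
Index 5: author = 1

Answer: cursor 1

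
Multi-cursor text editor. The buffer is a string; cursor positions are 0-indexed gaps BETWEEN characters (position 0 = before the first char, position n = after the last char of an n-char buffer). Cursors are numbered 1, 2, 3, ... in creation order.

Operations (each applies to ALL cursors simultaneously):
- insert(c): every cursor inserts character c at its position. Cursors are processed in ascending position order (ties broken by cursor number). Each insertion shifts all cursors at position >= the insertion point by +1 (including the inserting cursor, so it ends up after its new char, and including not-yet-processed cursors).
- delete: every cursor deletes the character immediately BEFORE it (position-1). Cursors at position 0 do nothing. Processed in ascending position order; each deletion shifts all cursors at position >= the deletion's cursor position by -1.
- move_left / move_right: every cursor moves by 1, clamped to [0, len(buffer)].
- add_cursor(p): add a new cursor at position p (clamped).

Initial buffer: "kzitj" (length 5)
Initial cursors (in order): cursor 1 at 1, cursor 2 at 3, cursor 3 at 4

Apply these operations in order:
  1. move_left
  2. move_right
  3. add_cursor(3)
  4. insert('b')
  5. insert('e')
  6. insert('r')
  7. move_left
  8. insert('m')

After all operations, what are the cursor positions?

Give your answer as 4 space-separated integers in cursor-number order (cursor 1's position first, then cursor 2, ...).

After op 1 (move_left): buffer="kzitj" (len 5), cursors c1@0 c2@2 c3@3, authorship .....
After op 2 (move_right): buffer="kzitj" (len 5), cursors c1@1 c2@3 c3@4, authorship .....
After op 3 (add_cursor(3)): buffer="kzitj" (len 5), cursors c1@1 c2@3 c4@3 c3@4, authorship .....
After op 4 (insert('b')): buffer="kbzibbtbj" (len 9), cursors c1@2 c2@6 c4@6 c3@8, authorship .1..24.3.
After op 5 (insert('e')): buffer="kbezibbeetbej" (len 13), cursors c1@3 c2@9 c4@9 c3@12, authorship .11..2424.33.
After op 6 (insert('r')): buffer="kberzibbeerrtberj" (len 17), cursors c1@4 c2@12 c4@12 c3@16, authorship .111..242424.333.
After op 7 (move_left): buffer="kberzibbeerrtberj" (len 17), cursors c1@3 c2@11 c4@11 c3@15, authorship .111..242424.333.
After op 8 (insert('m')): buffer="kbemrzibbeermmrtbemrj" (len 21), cursors c1@4 c2@14 c4@14 c3@19, authorship .1111..24242244.3333.

Answer: 4 14 19 14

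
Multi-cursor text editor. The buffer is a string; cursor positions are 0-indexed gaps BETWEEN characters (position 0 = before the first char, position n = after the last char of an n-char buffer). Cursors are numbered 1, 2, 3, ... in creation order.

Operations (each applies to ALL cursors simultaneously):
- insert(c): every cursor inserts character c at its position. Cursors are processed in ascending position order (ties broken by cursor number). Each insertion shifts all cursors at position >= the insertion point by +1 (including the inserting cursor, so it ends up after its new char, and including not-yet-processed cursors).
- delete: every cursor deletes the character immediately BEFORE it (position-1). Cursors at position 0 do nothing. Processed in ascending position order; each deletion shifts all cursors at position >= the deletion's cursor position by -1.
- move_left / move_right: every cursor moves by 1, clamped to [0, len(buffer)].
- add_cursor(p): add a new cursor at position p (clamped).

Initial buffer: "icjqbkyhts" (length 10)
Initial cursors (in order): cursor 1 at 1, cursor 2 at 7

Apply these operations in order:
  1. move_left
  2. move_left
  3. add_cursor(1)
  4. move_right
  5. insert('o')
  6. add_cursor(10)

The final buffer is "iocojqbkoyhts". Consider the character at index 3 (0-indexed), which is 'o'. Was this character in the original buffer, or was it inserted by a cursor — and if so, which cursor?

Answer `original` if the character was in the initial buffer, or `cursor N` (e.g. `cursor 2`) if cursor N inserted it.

After op 1 (move_left): buffer="icjqbkyhts" (len 10), cursors c1@0 c2@6, authorship ..........
After op 2 (move_left): buffer="icjqbkyhts" (len 10), cursors c1@0 c2@5, authorship ..........
After op 3 (add_cursor(1)): buffer="icjqbkyhts" (len 10), cursors c1@0 c3@1 c2@5, authorship ..........
After op 4 (move_right): buffer="icjqbkyhts" (len 10), cursors c1@1 c3@2 c2@6, authorship ..........
After op 5 (insert('o')): buffer="iocojqbkoyhts" (len 13), cursors c1@2 c3@4 c2@9, authorship .1.3....2....
After op 6 (add_cursor(10)): buffer="iocojqbkoyhts" (len 13), cursors c1@2 c3@4 c2@9 c4@10, authorship .1.3....2....
Authorship (.=original, N=cursor N): . 1 . 3 . . . . 2 . . . .
Index 3: author = 3

Answer: cursor 3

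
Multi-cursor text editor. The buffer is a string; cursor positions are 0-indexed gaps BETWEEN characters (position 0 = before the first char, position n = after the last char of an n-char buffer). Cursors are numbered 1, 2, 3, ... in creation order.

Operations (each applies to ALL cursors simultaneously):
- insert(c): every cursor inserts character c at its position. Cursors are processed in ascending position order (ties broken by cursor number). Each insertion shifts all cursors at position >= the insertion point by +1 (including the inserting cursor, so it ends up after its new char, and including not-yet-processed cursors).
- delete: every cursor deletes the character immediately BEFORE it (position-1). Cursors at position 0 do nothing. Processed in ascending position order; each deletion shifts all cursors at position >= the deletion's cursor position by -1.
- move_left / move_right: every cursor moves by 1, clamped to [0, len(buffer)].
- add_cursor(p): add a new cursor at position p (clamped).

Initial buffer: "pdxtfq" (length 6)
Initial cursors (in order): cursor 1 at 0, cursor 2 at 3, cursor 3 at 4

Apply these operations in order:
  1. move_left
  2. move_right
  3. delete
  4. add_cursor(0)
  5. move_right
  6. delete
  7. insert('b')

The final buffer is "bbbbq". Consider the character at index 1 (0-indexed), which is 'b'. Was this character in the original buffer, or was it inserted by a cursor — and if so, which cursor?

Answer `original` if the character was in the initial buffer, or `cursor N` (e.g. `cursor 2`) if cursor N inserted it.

Answer: cursor 2

Derivation:
After op 1 (move_left): buffer="pdxtfq" (len 6), cursors c1@0 c2@2 c3@3, authorship ......
After op 2 (move_right): buffer="pdxtfq" (len 6), cursors c1@1 c2@3 c3@4, authorship ......
After op 3 (delete): buffer="dfq" (len 3), cursors c1@0 c2@1 c3@1, authorship ...
After op 4 (add_cursor(0)): buffer="dfq" (len 3), cursors c1@0 c4@0 c2@1 c3@1, authorship ...
After op 5 (move_right): buffer="dfq" (len 3), cursors c1@1 c4@1 c2@2 c3@2, authorship ...
After op 6 (delete): buffer="q" (len 1), cursors c1@0 c2@0 c3@0 c4@0, authorship .
After op 7 (insert('b')): buffer="bbbbq" (len 5), cursors c1@4 c2@4 c3@4 c4@4, authorship 1234.
Authorship (.=original, N=cursor N): 1 2 3 4 .
Index 1: author = 2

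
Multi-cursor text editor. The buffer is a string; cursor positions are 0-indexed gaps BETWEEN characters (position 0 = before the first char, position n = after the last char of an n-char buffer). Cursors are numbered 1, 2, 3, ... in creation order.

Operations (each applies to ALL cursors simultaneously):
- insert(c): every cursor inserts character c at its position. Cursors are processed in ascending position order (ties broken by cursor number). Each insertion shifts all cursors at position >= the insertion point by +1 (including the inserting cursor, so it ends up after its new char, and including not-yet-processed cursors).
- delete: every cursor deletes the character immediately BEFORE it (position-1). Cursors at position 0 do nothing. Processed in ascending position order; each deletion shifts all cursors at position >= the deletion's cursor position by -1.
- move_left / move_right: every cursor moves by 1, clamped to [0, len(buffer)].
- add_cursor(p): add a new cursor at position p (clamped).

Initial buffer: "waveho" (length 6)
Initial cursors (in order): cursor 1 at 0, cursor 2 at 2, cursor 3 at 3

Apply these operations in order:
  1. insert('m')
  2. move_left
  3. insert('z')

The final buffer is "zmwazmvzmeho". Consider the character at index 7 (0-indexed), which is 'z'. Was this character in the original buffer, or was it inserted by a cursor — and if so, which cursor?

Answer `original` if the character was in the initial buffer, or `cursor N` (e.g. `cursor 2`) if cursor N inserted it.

After op 1 (insert('m')): buffer="mwamvmeho" (len 9), cursors c1@1 c2@4 c3@6, authorship 1..2.3...
After op 2 (move_left): buffer="mwamvmeho" (len 9), cursors c1@0 c2@3 c3@5, authorship 1..2.3...
After op 3 (insert('z')): buffer="zmwazmvzmeho" (len 12), cursors c1@1 c2@5 c3@8, authorship 11..22.33...
Authorship (.=original, N=cursor N): 1 1 . . 2 2 . 3 3 . . .
Index 7: author = 3

Answer: cursor 3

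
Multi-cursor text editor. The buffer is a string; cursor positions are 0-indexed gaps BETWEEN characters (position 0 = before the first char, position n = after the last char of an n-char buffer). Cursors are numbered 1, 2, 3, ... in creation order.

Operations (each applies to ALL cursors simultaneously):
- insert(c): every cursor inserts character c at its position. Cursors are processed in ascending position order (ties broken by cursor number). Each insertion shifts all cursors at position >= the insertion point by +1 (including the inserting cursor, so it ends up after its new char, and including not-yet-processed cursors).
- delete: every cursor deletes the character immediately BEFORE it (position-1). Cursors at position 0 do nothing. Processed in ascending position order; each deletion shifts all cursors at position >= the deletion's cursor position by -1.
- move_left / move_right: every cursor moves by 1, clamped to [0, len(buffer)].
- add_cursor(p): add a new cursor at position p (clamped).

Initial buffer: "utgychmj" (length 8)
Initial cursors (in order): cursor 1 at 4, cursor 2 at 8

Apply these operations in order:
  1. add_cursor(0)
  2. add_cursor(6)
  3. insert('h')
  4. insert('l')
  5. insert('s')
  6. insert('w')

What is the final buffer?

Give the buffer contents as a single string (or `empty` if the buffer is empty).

Answer: hlswutgyhlswchhlswmjhlsw

Derivation:
After op 1 (add_cursor(0)): buffer="utgychmj" (len 8), cursors c3@0 c1@4 c2@8, authorship ........
After op 2 (add_cursor(6)): buffer="utgychmj" (len 8), cursors c3@0 c1@4 c4@6 c2@8, authorship ........
After op 3 (insert('h')): buffer="hutgyhchhmjh" (len 12), cursors c3@1 c1@6 c4@9 c2@12, authorship 3....1..4..2
After op 4 (insert('l')): buffer="hlutgyhlchhlmjhl" (len 16), cursors c3@2 c1@8 c4@12 c2@16, authorship 33....11..44..22
After op 5 (insert('s')): buffer="hlsutgyhlschhlsmjhls" (len 20), cursors c3@3 c1@10 c4@15 c2@20, authorship 333....111..444..222
After op 6 (insert('w')): buffer="hlswutgyhlswchhlswmjhlsw" (len 24), cursors c3@4 c1@12 c4@18 c2@24, authorship 3333....1111..4444..2222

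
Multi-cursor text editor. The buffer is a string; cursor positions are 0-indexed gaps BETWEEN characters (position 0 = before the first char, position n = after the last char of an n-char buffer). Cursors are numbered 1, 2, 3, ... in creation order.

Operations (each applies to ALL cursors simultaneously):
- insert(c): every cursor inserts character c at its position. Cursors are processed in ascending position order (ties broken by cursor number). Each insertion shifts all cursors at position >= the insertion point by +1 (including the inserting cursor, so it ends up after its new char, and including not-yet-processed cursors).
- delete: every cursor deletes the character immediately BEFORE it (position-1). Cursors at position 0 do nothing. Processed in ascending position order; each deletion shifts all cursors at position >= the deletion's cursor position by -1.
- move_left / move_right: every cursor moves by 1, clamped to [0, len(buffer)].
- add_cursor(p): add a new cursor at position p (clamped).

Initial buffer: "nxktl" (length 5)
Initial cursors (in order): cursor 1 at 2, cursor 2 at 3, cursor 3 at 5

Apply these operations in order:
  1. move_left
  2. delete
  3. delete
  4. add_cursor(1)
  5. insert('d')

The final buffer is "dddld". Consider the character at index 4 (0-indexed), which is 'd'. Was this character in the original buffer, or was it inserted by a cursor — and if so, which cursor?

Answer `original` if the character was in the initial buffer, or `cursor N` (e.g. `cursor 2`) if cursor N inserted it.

Answer: cursor 4

Derivation:
After op 1 (move_left): buffer="nxktl" (len 5), cursors c1@1 c2@2 c3@4, authorship .....
After op 2 (delete): buffer="kl" (len 2), cursors c1@0 c2@0 c3@1, authorship ..
After op 3 (delete): buffer="l" (len 1), cursors c1@0 c2@0 c3@0, authorship .
After op 4 (add_cursor(1)): buffer="l" (len 1), cursors c1@0 c2@0 c3@0 c4@1, authorship .
After op 5 (insert('d')): buffer="dddld" (len 5), cursors c1@3 c2@3 c3@3 c4@5, authorship 123.4
Authorship (.=original, N=cursor N): 1 2 3 . 4
Index 4: author = 4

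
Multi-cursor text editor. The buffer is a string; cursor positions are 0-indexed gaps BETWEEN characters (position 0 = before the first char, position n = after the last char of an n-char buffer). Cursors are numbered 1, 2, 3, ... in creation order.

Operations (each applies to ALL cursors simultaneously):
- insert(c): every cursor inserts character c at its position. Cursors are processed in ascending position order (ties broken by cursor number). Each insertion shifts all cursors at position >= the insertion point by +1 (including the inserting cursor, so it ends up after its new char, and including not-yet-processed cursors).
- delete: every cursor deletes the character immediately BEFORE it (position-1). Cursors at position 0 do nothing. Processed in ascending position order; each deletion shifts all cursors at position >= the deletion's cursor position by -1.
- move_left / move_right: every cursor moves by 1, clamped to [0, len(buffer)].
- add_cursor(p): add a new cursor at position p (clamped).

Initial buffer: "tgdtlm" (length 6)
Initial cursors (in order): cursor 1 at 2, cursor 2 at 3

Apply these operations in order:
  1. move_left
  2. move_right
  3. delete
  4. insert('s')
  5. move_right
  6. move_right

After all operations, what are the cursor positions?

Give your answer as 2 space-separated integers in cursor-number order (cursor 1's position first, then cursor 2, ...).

After op 1 (move_left): buffer="tgdtlm" (len 6), cursors c1@1 c2@2, authorship ......
After op 2 (move_right): buffer="tgdtlm" (len 6), cursors c1@2 c2@3, authorship ......
After op 3 (delete): buffer="ttlm" (len 4), cursors c1@1 c2@1, authorship ....
After op 4 (insert('s')): buffer="tsstlm" (len 6), cursors c1@3 c2@3, authorship .12...
After op 5 (move_right): buffer="tsstlm" (len 6), cursors c1@4 c2@4, authorship .12...
After op 6 (move_right): buffer="tsstlm" (len 6), cursors c1@5 c2@5, authorship .12...

Answer: 5 5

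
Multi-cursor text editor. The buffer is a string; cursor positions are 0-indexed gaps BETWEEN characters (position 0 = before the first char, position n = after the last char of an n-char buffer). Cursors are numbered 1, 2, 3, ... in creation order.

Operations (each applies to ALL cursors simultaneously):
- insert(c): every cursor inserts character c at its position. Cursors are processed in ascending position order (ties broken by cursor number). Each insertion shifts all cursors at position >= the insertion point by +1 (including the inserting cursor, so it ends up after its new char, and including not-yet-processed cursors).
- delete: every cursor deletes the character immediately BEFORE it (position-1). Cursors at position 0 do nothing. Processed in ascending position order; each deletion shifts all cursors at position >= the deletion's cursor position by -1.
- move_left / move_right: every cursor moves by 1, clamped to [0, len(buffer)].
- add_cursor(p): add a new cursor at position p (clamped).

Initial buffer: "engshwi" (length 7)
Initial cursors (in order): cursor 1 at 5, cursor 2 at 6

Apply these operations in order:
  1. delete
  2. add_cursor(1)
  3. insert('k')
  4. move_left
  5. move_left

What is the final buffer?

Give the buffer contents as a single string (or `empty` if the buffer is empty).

After op 1 (delete): buffer="engsi" (len 5), cursors c1@4 c2@4, authorship .....
After op 2 (add_cursor(1)): buffer="engsi" (len 5), cursors c3@1 c1@4 c2@4, authorship .....
After op 3 (insert('k')): buffer="ekngskki" (len 8), cursors c3@2 c1@7 c2@7, authorship .3...12.
After op 4 (move_left): buffer="ekngskki" (len 8), cursors c3@1 c1@6 c2@6, authorship .3...12.
After op 5 (move_left): buffer="ekngskki" (len 8), cursors c3@0 c1@5 c2@5, authorship .3...12.

Answer: ekngskki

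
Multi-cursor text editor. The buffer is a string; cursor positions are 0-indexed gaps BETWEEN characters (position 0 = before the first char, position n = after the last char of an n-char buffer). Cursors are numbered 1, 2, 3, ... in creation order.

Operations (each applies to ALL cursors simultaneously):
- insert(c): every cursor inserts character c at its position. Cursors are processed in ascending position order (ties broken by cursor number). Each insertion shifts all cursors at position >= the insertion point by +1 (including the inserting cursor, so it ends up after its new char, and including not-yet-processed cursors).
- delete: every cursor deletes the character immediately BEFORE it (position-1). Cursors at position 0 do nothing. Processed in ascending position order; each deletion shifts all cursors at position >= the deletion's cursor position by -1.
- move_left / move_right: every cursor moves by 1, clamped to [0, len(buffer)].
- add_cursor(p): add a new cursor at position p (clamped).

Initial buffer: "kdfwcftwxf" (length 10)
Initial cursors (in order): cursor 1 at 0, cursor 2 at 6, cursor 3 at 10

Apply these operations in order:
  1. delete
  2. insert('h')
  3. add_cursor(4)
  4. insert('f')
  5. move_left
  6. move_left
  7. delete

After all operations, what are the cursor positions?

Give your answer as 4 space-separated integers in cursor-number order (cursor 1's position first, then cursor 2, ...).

After op 1 (delete): buffer="kdfwctwx" (len 8), cursors c1@0 c2@5 c3@8, authorship ........
After op 2 (insert('h')): buffer="hkdfwchtwxh" (len 11), cursors c1@1 c2@7 c3@11, authorship 1.....2...3
After op 3 (add_cursor(4)): buffer="hkdfwchtwxh" (len 11), cursors c1@1 c4@4 c2@7 c3@11, authorship 1.....2...3
After op 4 (insert('f')): buffer="hfkdffwchftwxhf" (len 15), cursors c1@2 c4@6 c2@10 c3@15, authorship 11...4..22...33
After op 5 (move_left): buffer="hfkdffwchftwxhf" (len 15), cursors c1@1 c4@5 c2@9 c3@14, authorship 11...4..22...33
After op 6 (move_left): buffer="hfkdffwchftwxhf" (len 15), cursors c1@0 c4@4 c2@8 c3@13, authorship 11...4..22...33
After op 7 (delete): buffer="hfkffwhftwhf" (len 12), cursors c1@0 c4@3 c2@6 c3@10, authorship 11..4.22..33

Answer: 0 6 10 3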